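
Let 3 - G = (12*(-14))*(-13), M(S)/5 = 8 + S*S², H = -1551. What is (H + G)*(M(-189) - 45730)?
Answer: 126149194620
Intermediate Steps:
M(S) = 40 + 5*S³ (M(S) = 5*(8 + S*S²) = 5*(8 + S³) = 40 + 5*S³)
G = -2181 (G = 3 - 12*(-14)*(-13) = 3 - (-168)*(-13) = 3 - 1*2184 = 3 - 2184 = -2181)
(H + G)*(M(-189) - 45730) = (-1551 - 2181)*((40 + 5*(-189)³) - 45730) = -3732*((40 + 5*(-6751269)) - 45730) = -3732*((40 - 33756345) - 45730) = -3732*(-33756305 - 45730) = -3732*(-33802035) = 126149194620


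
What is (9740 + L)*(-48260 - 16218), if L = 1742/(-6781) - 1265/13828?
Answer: -29442731635702981/46883834 ≈ -6.2799e+8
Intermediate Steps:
L = -32666341/93767668 (L = 1742*(-1/6781) - 1265*1/13828 = -1742/6781 - 1265/13828 = -32666341/93767668 ≈ -0.34838)
(9740 + L)*(-48260 - 16218) = (9740 - 32666341/93767668)*(-48260 - 16218) = (913264419979/93767668)*(-64478) = -29442731635702981/46883834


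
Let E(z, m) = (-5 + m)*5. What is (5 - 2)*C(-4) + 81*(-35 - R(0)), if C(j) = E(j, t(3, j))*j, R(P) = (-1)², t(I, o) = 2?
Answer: -2736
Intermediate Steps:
R(P) = 1
E(z, m) = -25 + 5*m
C(j) = -15*j (C(j) = (-25 + 5*2)*j = (-25 + 10)*j = -15*j)
(5 - 2)*C(-4) + 81*(-35 - R(0)) = (5 - 2)*(-15*(-4)) + 81*(-35 - 1*1) = 3*60 + 81*(-35 - 1) = 180 + 81*(-36) = 180 - 2916 = -2736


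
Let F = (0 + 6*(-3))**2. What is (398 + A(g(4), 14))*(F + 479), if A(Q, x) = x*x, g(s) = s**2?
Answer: 476982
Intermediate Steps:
A(Q, x) = x**2
F = 324 (F = (0 - 18)**2 = (-18)**2 = 324)
(398 + A(g(4), 14))*(F + 479) = (398 + 14**2)*(324 + 479) = (398 + 196)*803 = 594*803 = 476982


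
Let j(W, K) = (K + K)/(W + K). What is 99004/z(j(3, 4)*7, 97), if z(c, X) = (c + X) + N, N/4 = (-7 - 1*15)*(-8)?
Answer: 99004/809 ≈ 122.38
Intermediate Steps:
N = 704 (N = 4*((-7 - 1*15)*(-8)) = 4*((-7 - 15)*(-8)) = 4*(-22*(-8)) = 4*176 = 704)
j(W, K) = 2*K/(K + W) (j(W, K) = (2*K)/(K + W) = 2*K/(K + W))
z(c, X) = 704 + X + c (z(c, X) = (c + X) + 704 = (X + c) + 704 = 704 + X + c)
99004/z(j(3, 4)*7, 97) = 99004/(704 + 97 + (2*4/(4 + 3))*7) = 99004/(704 + 97 + (2*4/7)*7) = 99004/(704 + 97 + (2*4*(⅐))*7) = 99004/(704 + 97 + (8/7)*7) = 99004/(704 + 97 + 8) = 99004/809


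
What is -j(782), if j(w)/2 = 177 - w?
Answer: 1210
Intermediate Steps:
j(w) = 354 - 2*w (j(w) = 2*(177 - w) = 354 - 2*w)
-j(782) = -(354 - 2*782) = -(354 - 1564) = -1*(-1210) = 1210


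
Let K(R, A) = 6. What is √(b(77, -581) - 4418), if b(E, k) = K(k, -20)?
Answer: 2*I*√1103 ≈ 66.423*I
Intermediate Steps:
b(E, k) = 6
√(b(77, -581) - 4418) = √(6 - 4418) = √(-4412) = 2*I*√1103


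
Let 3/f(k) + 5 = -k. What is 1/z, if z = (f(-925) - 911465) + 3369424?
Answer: 920/2261322283 ≈ 4.0684e-7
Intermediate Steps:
f(k) = 3/(-5 - k)
z = 2261322283/920 (z = (-3/(5 - 925) - 911465) + 3369424 = (-3/(-920) - 911465) + 3369424 = (-3*(-1/920) - 911465) + 3369424 = (3/920 - 911465) + 3369424 = -838547797/920 + 3369424 = 2261322283/920 ≈ 2.4580e+6)
1/z = 1/(2261322283/920) = 920/2261322283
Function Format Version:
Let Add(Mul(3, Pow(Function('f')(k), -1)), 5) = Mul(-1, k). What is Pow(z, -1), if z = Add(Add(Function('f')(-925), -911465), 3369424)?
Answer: Rational(920, 2261322283) ≈ 4.0684e-7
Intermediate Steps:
Function('f')(k) = Mul(3, Pow(Add(-5, Mul(-1, k)), -1))
z = Rational(2261322283, 920) (z = Add(Add(Mul(-3, Pow(Add(5, -925), -1)), -911465), 3369424) = Add(Add(Mul(-3, Pow(-920, -1)), -911465), 3369424) = Add(Add(Mul(-3, Rational(-1, 920)), -911465), 3369424) = Add(Add(Rational(3, 920), -911465), 3369424) = Add(Rational(-838547797, 920), 3369424) = Rational(2261322283, 920) ≈ 2.4580e+6)
Pow(z, -1) = Pow(Rational(2261322283, 920), -1) = Rational(920, 2261322283)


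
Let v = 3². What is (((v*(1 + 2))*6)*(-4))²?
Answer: 419904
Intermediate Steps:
v = 9
(((v*(1 + 2))*6)*(-4))² = (((9*(1 + 2))*6)*(-4))² = (((9*3)*6)*(-4))² = ((27*6)*(-4))² = (162*(-4))² = (-648)² = 419904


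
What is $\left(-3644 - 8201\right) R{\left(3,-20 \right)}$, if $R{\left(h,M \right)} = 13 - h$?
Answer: $-118450$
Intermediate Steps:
$\left(-3644 - 8201\right) R{\left(3,-20 \right)} = \left(-3644 - 8201\right) \left(13 - 3\right) = \left(-11845\right) 10 = -118450$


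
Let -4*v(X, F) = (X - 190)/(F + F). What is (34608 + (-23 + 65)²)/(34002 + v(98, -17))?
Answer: 1236648/1156045 ≈ 1.0697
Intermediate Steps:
v(X, F) = -(-190 + X)/(8*F) (v(X, F) = -(X - 190)/(4*(F + F)) = -(-190 + X)/(4*(2*F)) = -(-190 + X)*1/(2*F)/4 = -(-190 + X)/(8*F))
(34608 + (-23 + 65)²)/(34002 + v(98, -17)) = (34608 + (-23 + 65)²)/(34002 + (⅛)*(190 - 1*98)/(-17)) = (34608 + 42²)/(34002 + (⅛)*(-1/17)*(190 - 98)) = (34608 + 1764)/(34002 + (⅛)*(-1/17)*92) = 36372/(34002 - 23/34) = 36372/(1156045/34) = 36372*(34/1156045) = 1236648/1156045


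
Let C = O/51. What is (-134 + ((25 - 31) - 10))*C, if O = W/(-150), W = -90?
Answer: -30/17 ≈ -1.7647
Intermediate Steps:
O = 3/5 (O = -90/(-150) = -90*(-1/150) = 3/5 ≈ 0.60000)
C = 1/85 (C = (3/5)/51 = (3/5)*(1/51) = 1/85 ≈ 0.011765)
(-134 + ((25 - 31) - 10))*C = (-134 + ((25 - 31) - 10))*(1/85) = (-134 + (-6 - 10))*(1/85) = (-134 - 16)*(1/85) = -150*1/85 = -30/17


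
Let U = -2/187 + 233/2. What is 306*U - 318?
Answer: 388605/11 ≈ 35328.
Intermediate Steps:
U = 43567/374 (U = -2*1/187 + 233*(1/2) = -2/187 + 233/2 = 43567/374 ≈ 116.49)
306*U - 318 = 306*(43567/374) - 318 = 392103/11 - 318 = 388605/11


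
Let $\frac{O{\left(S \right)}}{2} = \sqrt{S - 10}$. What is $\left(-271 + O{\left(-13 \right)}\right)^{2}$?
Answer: $73349 - 1084 i \sqrt{23} \approx 73349.0 - 5198.7 i$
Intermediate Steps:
$O{\left(S \right)} = 2 \sqrt{-10 + S}$ ($O{\left(S \right)} = 2 \sqrt{S - 10} = 2 \sqrt{-10 + S}$)
$\left(-271 + O{\left(-13 \right)}\right)^{2} = \left(-271 + 2 \sqrt{-10 - 13}\right)^{2} = \left(-271 + 2 \sqrt{-23}\right)^{2} = \left(-271 + 2 i \sqrt{23}\right)^{2}$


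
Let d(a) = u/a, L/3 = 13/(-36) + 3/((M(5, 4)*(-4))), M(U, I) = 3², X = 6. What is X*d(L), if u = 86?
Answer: -387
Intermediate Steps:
M(U, I) = 9
L = -4/3 (L = 3*(13/(-36) + 3/((9*(-4)))) = 3*(13*(-1/36) + 3/(-36)) = 3*(-13/36 + 3*(-1/36)) = 3*(-13/36 - 1/12) = 3*(-4/9) = -4/3 ≈ -1.3333)
d(a) = 86/a
X*d(L) = 6*(86/(-4/3)) = 6*(86*(-¾)) = 6*(-129/2) = -387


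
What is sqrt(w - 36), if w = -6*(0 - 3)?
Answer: 3*I*sqrt(2) ≈ 4.2426*I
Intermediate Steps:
w = 18 (w = -6*(-3) = 18)
sqrt(w - 36) = sqrt(18 - 36) = sqrt(-18) = 3*I*sqrt(2)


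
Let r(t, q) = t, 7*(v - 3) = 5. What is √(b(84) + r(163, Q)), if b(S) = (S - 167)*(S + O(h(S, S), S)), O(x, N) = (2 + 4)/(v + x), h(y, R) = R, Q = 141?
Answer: I*√642276542/307 ≈ 82.551*I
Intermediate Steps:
v = 26/7 (v = 3 + (⅐)*5 = 3 + 5/7 = 26/7 ≈ 3.7143)
O(x, N) = 6/(26/7 + x) (O(x, N) = (2 + 4)/(26/7 + x) = 6/(26/7 + x))
b(S) = (-167 + S)*(S + 42/(26 + 7*S)) (b(S) = (S - 167)*(S + 42/(26 + 7*S)) = (-167 + S)*(S + 42/(26 + 7*S)))
√(b(84) + r(163, Q)) = √((-7014 + 42*84 + 84*(-167 + 84)*(26 + 7*84))/(26 + 7*84) + 163) = √((-7014 + 3528 + 84*(-83)*(26 + 588))/(26 + 588) + 163) = √((-7014 + 3528 + 84*(-83)*614)/614 + 163) = √((-7014 + 3528 - 4280808)/614 + 163) = √((1/614)*(-4284294) + 163) = √(-2142147/307 + 163) = √(-2092106/307) = I*√642276542/307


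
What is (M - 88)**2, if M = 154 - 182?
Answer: 13456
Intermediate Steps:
M = -28
(M - 88)**2 = (-28 - 88)**2 = (-116)**2 = 13456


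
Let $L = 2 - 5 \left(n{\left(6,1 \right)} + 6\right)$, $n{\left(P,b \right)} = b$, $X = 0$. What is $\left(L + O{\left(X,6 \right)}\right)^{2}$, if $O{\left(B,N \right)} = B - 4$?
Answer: $1369$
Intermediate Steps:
$O{\left(B,N \right)} = -4 + B$
$L = -33$ ($L = 2 - 5 \left(1 + 6\right) = 2 - 35 = -33$)
$\left(L + O{\left(X,6 \right)}\right)^{2} = \left(-33 + \left(-4 + 0\right)\right)^{2} = \left(-33 - 4\right)^{2} = \left(-37\right)^{2} = 1369$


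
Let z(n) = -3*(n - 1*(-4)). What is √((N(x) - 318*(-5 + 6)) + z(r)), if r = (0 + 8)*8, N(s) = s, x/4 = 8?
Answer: 7*I*√10 ≈ 22.136*I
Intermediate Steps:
x = 32 (x = 4*8 = 32)
r = 64 (r = 8*8 = 64)
z(n) = -12 - 3*n (z(n) = -3*(n + 4) = -3*(4 + n) = -12 - 3*n)
√((N(x) - 318*(-5 + 6)) + z(r)) = √((32 - 318*(-5 + 6)) + (-12 - 3*64)) = √((32 - 318) + (-12 - 192)) = √((32 - 106*3) - 204) = √((32 - 318) - 204) = √(-286 - 204) = √(-490) = 7*I*√10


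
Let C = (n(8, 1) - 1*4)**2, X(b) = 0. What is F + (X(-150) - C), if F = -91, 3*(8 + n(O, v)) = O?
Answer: -1603/9 ≈ -178.11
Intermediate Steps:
n(O, v) = -8 + O/3
C = 784/9 (C = ((-8 + (1/3)*8) - 1*4)**2 = ((-8 + 8/3) - 4)**2 = (-16/3 - 4)**2 = (-28/3)**2 = 784/9 ≈ 87.111)
F + (X(-150) - C) = -91 + (0 - 1*784/9) = -91 + (0 - 784/9) = -91 - 784/9 = -1603/9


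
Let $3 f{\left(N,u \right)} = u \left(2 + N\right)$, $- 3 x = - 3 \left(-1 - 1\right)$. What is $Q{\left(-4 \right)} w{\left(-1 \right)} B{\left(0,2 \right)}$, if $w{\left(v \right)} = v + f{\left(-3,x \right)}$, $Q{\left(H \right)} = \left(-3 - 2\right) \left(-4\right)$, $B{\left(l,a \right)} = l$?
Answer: $0$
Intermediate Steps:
$x = -2$ ($x = - \frac{\left(-3\right) \left(-1 - 1\right)}{3} = - \frac{\left(-3\right) \left(-2\right)}{3} = \left(- \frac{1}{3}\right) 6 = -2$)
$f{\left(N,u \right)} = \frac{u \left(2 + N\right)}{3}$
$Q{\left(H \right)} = 20$ ($Q{\left(H \right)} = \left(-5\right) \left(-4\right) = 20$)
$w{\left(v \right)} = \frac{2}{3} + v$ ($w{\left(v \right)} = v + \frac{1}{3} \left(-2\right) \left(2 - 3\right) = v + \frac{1}{3} \left(-2\right) \left(-1\right) = v + \frac{2}{3} = \frac{2}{3} + v$)
$Q{\left(-4 \right)} w{\left(-1 \right)} B{\left(0,2 \right)} = 20 \left(\frac{2}{3} - 1\right) 0 = 20 \left(- \frac{1}{3}\right) 0 = \left(- \frac{20}{3}\right) 0 = 0$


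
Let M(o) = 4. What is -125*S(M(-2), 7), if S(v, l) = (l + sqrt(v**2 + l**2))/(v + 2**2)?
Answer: -875/8 - 125*sqrt(65)/8 ≈ -235.35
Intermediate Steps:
S(v, l) = (l + sqrt(l**2 + v**2))/(4 + v) (S(v, l) = (l + sqrt(l**2 + v**2))/(v + 4) = (l + sqrt(l**2 + v**2))/(4 + v))
-125*S(M(-2), 7) = -125*(7 + sqrt(7**2 + 4**2))/(4 + 4) = -125*(7 + sqrt(49 + 16))/8 = -125*(7 + sqrt(65))/8 = -125*(7/8 + sqrt(65)/8) = -875/8 - 125*sqrt(65)/8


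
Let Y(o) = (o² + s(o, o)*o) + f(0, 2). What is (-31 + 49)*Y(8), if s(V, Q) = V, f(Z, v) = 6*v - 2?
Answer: 2484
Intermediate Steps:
f(Z, v) = -2 + 6*v
Y(o) = 10 + 2*o² (Y(o) = (o² + o*o) + (-2 + 6*2) = (o² + o²) + (-2 + 12) = 2*o² + 10 = 10 + 2*o²)
(-31 + 49)*Y(8) = (-31 + 49)*(10 + 2*8²) = 18*(10 + 2*64) = 18*(10 + 128) = 18*138 = 2484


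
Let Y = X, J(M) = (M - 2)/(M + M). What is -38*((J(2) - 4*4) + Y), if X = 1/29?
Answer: 17594/29 ≈ 606.69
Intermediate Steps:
J(M) = (-2 + M)/(2*M) (J(M) = (-2 + M)/((2*M)) = (-2 + M)*(1/(2*M)) = (-2 + M)/(2*M))
X = 1/29 ≈ 0.034483
Y = 1/29 ≈ 0.034483
-38*((J(2) - 4*4) + Y) = -38*(((½)*(-2 + 2)/2 - 4*4) + 1/29) = -38*(((½)*(½)*0 - 16) + 1/29) = -38*((0 - 16) + 1/29) = -38*(-16 + 1/29) = -38*(-463/29) = 17594/29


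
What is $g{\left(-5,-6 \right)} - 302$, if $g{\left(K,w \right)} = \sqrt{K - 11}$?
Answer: $-302 + 4 i \approx -302.0 + 4.0 i$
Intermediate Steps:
$g{\left(K,w \right)} = \sqrt{-11 + K}$
$g{\left(-5,-6 \right)} - 302 = \sqrt{-11 - 5} - 302 = \sqrt{-16} - 302 = 4 i - 302 = -302 + 4 i$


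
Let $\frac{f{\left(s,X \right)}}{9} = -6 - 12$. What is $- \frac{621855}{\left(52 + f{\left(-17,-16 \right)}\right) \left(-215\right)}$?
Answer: $- \frac{124371}{4730} \approx -26.294$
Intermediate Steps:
$f{\left(s,X \right)} = -162$ ($f{\left(s,X \right)} = 9 \left(-6 - 12\right) = 9 \left(-18\right) = -162$)
$- \frac{621855}{\left(52 + f{\left(-17,-16 \right)}\right) \left(-215\right)} = - \frac{621855}{\left(52 - 162\right) \left(-215\right)} = - \frac{621855}{\left(-110\right) \left(-215\right)} = - \frac{621855}{23650} = \left(-621855\right) \frac{1}{23650} = - \frac{124371}{4730}$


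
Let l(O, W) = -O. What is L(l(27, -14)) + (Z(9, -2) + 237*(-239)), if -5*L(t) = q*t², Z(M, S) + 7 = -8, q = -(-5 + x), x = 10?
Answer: -55929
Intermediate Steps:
q = -5 (q = -(-5 + 10) = -1*5 = -5)
Z(M, S) = -15 (Z(M, S) = -7 - 8 = -15)
L(t) = t² (L(t) = -(-1)*t² = t²)
L(l(27, -14)) + (Z(9, -2) + 237*(-239)) = (-1*27)² + (-15 + 237*(-239)) = (-27)² + (-15 - 56643) = 729 - 56658 = -55929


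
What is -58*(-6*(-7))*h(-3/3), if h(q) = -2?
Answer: 4872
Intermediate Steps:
-58*(-6*(-7))*h(-3/3) = -58*(-6*(-7))*(-2) = -2436*(-2) = -58*(-84) = 4872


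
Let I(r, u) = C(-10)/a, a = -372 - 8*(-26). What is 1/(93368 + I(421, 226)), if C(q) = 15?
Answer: 164/15312337 ≈ 1.0710e-5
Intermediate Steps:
a = -164 (a = -372 - 1*(-208) = -372 + 208 = -164)
I(r, u) = -15/164 (I(r, u) = 15/(-164) = 15*(-1/164) = -15/164)
1/(93368 + I(421, 226)) = 1/(93368 - 15/164) = 1/(15312337/164) = 164/15312337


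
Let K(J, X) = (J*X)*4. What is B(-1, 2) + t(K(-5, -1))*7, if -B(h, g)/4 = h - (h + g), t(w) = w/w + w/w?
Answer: 22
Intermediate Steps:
K(J, X) = 4*J*X
t(w) = 2 (t(w) = 1 + 1 = 2)
B(h, g) = 4*g (B(h, g) = -4*(h - (h + g)) = -4*(h - (g + h)) = -4*(h + (-g - h)) = -(-4)*g = 4*g)
B(-1, 2) + t(K(-5, -1))*7 = 4*2 + 2*7 = 8 + 14 = 22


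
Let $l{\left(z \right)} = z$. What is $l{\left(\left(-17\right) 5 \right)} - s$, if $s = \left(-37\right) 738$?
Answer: $27221$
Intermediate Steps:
$s = -27306$
$l{\left(\left(-17\right) 5 \right)} - s = \left(-17\right) 5 - -27306 = -85 + 27306 = 27221$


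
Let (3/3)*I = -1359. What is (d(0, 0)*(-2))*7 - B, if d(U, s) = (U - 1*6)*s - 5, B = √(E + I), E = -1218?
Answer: 70 - I*√2577 ≈ 70.0 - 50.764*I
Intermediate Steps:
I = -1359
B = I*√2577 (B = √(-1218 - 1359) = √(-2577) = I*√2577 ≈ 50.764*I)
d(U, s) = -5 + s*(-6 + U) (d(U, s) = (U - 6)*s - 5 = (-6 + U)*s - 5 = s*(-6 + U) - 5 = -5 + s*(-6 + U))
(d(0, 0)*(-2))*7 - B = ((-5 - 6*0 + 0*0)*(-2))*7 - I*√2577 = ((-5 + 0 + 0)*(-2))*7 - I*√2577 = -5*(-2)*7 - I*√2577 = 10*7 - I*√2577 = 70 - I*√2577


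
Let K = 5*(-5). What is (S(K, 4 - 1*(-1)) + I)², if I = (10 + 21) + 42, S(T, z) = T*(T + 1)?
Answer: 452929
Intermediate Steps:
K = -25
S(T, z) = T*(1 + T)
I = 73 (I = 31 + 42 = 73)
(S(K, 4 - 1*(-1)) + I)² = (-25*(1 - 25) + 73)² = (-25*(-24) + 73)² = (600 + 73)² = 673² = 452929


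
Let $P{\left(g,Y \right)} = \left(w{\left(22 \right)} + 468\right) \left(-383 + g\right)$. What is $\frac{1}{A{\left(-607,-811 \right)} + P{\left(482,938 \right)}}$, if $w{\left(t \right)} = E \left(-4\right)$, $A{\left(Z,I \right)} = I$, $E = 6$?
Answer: $\frac{1}{43145} \approx 2.3178 \cdot 10^{-5}$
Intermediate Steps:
$w{\left(t \right)} = -24$ ($w{\left(t \right)} = 6 \left(-4\right) = -24$)
$P{\left(g,Y \right)} = -170052 + 444 g$ ($P{\left(g,Y \right)} = \left(-24 + 468\right) \left(-383 + g\right) = 444 \left(-383 + g\right) = -170052 + 444 g$)
$\frac{1}{A{\left(-607,-811 \right)} + P{\left(482,938 \right)}} = \frac{1}{-811 + \left(-170052 + 444 \cdot 482\right)} = \frac{1}{-811 + \left(-170052 + 214008\right)} = \frac{1}{-811 + 43956} = \frac{1}{43145}$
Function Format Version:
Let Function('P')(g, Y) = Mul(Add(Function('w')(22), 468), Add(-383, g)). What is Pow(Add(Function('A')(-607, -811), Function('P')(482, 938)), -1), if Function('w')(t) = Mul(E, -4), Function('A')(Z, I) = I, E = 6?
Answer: Rational(1, 43145) ≈ 2.3178e-5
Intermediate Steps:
Function('w')(t) = -24 (Function('w')(t) = Mul(6, -4) = -24)
Function('P')(g, Y) = Add(-170052, Mul(444, g)) (Function('P')(g, Y) = Mul(Add(-24, 468), Add(-383, g)) = Mul(444, Add(-383, g)) = Add(-170052, Mul(444, g)))
Pow(Add(Function('A')(-607, -811), Function('P')(482, 938)), -1) = Pow(Add(-811, Add(-170052, Mul(444, 482))), -1) = Pow(Add(-811, Add(-170052, 214008)), -1) = Pow(Add(-811, 43956), -1) = Pow(43145, -1) = Rational(1, 43145)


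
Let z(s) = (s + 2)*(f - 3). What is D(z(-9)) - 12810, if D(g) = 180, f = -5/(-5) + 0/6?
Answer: -12630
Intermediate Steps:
f = 1 (f = -5*(-⅕) + 0*(⅙) = 1 + 0 = 1)
z(s) = -4 - 2*s (z(s) = (s + 2)*(1 - 3) = (2 + s)*(-2) = -4 - 2*s)
D(z(-9)) - 12810 = 180 - 12810 = -12630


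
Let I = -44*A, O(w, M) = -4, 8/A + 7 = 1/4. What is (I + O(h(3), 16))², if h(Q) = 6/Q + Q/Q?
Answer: 1690000/729 ≈ 2318.2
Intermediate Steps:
A = -32/27 (A = 8/(-7 + 1/4) = 8/(-7 + ¼) = 8/(-27/4) = 8*(-4/27) = -32/27 ≈ -1.1852)
h(Q) = 1 + 6/Q (h(Q) = 6/Q + 1 = 1 + 6/Q)
I = 1408/27 (I = -44*(-32/27) = 1408/27 ≈ 52.148)
(I + O(h(3), 16))² = (1408/27 - 4)² = (1300/27)² = 1690000/729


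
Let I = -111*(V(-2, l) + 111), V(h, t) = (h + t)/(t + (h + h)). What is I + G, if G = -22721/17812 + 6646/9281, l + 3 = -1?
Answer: -1025339204415/82656586 ≈ -12405.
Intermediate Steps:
l = -4 (l = -3 - 1 = -4)
G = -92495049/165313172 (G = -22721*1/17812 + 6646*(1/9281) = -22721/17812 + 6646/9281 = -92495049/165313172 ≈ -0.55951)
V(h, t) = (h + t)/(t + 2*h)
I = -49617/4 (I = -111*((-2 - 4)/(-4 + 2*(-2)) + 111) = -111*(-6/(-4 - 4) + 111) = -111*(-6/(-8) + 111) = -111*(-⅛*(-6) + 111) = -111*(¾ + 111) = -111*447/4 = -49617/4 ≈ -12404.)
I + G = -49617/4 - 92495049/165313172 = -1025339204415/82656586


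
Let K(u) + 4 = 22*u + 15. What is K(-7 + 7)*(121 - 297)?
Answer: -1936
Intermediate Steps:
K(u) = 11 + 22*u (K(u) = -4 + (22*u + 15) = -4 + (15 + 22*u) = 11 + 22*u)
K(-7 + 7)*(121 - 297) = (11 + 22*(-7 + 7))*(121 - 297) = (11 + 22*0)*(-176) = (11 + 0)*(-176) = 11*(-176) = -1936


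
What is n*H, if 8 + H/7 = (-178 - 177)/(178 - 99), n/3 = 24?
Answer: -497448/79 ≈ -6296.8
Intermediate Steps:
n = 72 (n = 3*24 = 72)
H = -6909/79 (H = -56 + 7*((-178 - 177)/(178 - 99)) = -56 + 7*(-355/79) = -56 - 2485/79 = -6909/79 ≈ -87.456)
n*H = 72*(-6909/79) = -497448/79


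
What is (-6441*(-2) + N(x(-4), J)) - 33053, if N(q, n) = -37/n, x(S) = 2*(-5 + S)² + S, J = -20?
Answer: -403383/20 ≈ -20169.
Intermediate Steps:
x(S) = S + 2*(-5 + S)²
(-6441*(-2) + N(x(-4), J)) - 33053 = (-6441*(-2) - 37/(-20)) - 33053 = (12882 - 37*(-1/20)) - 33053 = (12882 + 37/20) - 33053 = 257677/20 - 33053 = -403383/20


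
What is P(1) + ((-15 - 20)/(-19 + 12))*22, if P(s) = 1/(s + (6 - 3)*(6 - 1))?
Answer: 1761/16 ≈ 110.06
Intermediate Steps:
P(s) = 1/(15 + s) (P(s) = 1/(s + 3*5) = 1/(s + 15) = 1/(15 + s))
P(1) + ((-15 - 20)/(-19 + 12))*22 = 1/(15 + 1) + ((-15 - 20)/(-19 + 12))*22 = 1/16 - 35/(-7)*22 = 1/16 - 35*(-⅐)*22 = 1/16 + 5*22 = 1/16 + 110 = 1761/16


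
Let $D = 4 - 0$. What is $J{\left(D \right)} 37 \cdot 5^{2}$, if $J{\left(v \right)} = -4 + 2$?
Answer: $-1850$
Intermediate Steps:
$D = 4$ ($D = 4 + 0 = 4$)
$J{\left(v \right)} = -2$
$J{\left(D \right)} 37 \cdot 5^{2} = \left(-2\right) 37 \cdot 5^{2} = \left(-74\right) 25 = -1850$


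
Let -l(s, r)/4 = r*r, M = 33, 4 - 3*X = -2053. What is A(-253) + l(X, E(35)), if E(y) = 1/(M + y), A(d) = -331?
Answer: -382637/1156 ≈ -331.00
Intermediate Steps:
X = 2057/3 (X = 4/3 - 1/3*(-2053) = 4/3 + 2053/3 = 2057/3 ≈ 685.67)
E(y) = 1/(33 + y)
l(s, r) = -4*r**2 (l(s, r) = -4*r*r = -4*r**2)
A(-253) + l(X, E(35)) = -331 - 4/(33 + 35)**2 = -331 - 4*(1/68)**2 = -331 - 4*1/4624 = -331 - 1/1156 = -382637/1156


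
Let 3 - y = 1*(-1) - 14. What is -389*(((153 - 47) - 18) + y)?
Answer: -41234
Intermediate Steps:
y = 18 (y = 3 - (1*(-1) - 14) = 3 - (-1 - 14) = 3 - 1*(-15) = 3 + 15 = 18)
-389*(((153 - 47) - 18) + y) = -389*(((153 - 47) - 18) + 18) = -389*((106 - 18) + 18) = -389*(88 + 18) = -389*106 = -41234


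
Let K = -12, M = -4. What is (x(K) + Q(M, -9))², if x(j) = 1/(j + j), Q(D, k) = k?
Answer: 47089/576 ≈ 81.752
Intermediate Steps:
x(j) = 1/(2*j)
(x(K) + Q(M, -9))² = ((½)/(-12) - 9)² = ((½)*(-1/12) - 9)² = (-1/24 - 9)² = (-217/24)² = 47089/576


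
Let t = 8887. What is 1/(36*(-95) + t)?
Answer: 1/5467 ≈ 0.00018292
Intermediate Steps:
1/(36*(-95) + t) = 1/(36*(-95) + 8887) = 1/(-3420 + 8887) = 1/5467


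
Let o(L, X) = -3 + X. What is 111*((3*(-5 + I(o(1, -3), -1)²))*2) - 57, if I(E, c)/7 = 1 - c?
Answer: 127149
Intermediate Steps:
I(E, c) = 7 - 7*c (I(E, c) = 7*(1 - c) = 7 - 7*c)
111*((3*(-5 + I(o(1, -3), -1)²))*2) - 57 = 111*((3*(-5 + (7 - 7*(-1))²))*2) - 57 = 111*((3*(-5 + (7 + 7)²))*2) - 57 = 111*((3*(-5 + 14²))*2) - 57 = 111*((3*(-5 + 196))*2) - 57 = 111*((3*191)*2) - 57 = 111*(573*2) - 57 = 111*1146 - 57 = 127206 - 57 = 127149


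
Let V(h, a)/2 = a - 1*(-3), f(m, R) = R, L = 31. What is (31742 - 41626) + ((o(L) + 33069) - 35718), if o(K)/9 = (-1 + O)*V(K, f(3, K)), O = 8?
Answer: -8249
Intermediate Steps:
V(h, a) = 6 + 2*a (V(h, a) = 2*(a - 1*(-3)) = 2*(a + 3) = 2*(3 + a) = 6 + 2*a)
o(K) = 378 + 126*K (o(K) = 9*((-1 + 8)*(6 + 2*K)) = 9*(7*(6 + 2*K)) = 9*(42 + 14*K) = 378 + 126*K)
(31742 - 41626) + ((o(L) + 33069) - 35718) = (31742 - 41626) + (((378 + 126*31) + 33069) - 35718) = -9884 + (((378 + 3906) + 33069) - 35718) = -9884 + ((4284 + 33069) - 35718) = -9884 + (37353 - 35718) = -9884 + 1635 = -8249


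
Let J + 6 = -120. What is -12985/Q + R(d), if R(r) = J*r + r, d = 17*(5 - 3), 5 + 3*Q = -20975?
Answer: -17825209/4196 ≈ -4248.1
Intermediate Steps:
J = -126 (J = -6 - 120 = -126)
Q = -20980/3 (Q = -5/3 + (1/3)*(-20975) = -5/3 - 20975/3 = -20980/3 ≈ -6993.3)
d = 34 (d = 17*2 = 34)
R(r) = -125*r (R(r) = -126*r + r = -125*r)
-12985/Q + R(d) = -12985/(-20980/3) - 125*34 = -12985*(-3/20980) - 4250 = 7791/4196 - 4250 = -17825209/4196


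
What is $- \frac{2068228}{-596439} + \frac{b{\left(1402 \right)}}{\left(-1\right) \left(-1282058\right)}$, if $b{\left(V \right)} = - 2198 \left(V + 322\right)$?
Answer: $\frac{195735467848}{382334695731} \approx 0.51195$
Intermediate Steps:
$b{\left(V \right)} = -707756 - 2198 V$ ($b{\left(V \right)} = - 2198 \left(322 + V\right) = -707756 - 2198 V$)
$- \frac{2068228}{-596439} + \frac{b{\left(1402 \right)}}{\left(-1\right) \left(-1282058\right)} = - \frac{2068228}{-596439} + \frac{-707756 - 3081596}{\left(-1\right) \left(-1282058\right)} = \left(-2068228\right) \left(- \frac{1}{596439}\right) + \frac{-707756 - 3081596}{1282058} = \frac{2068228}{596439} - \frac{1894676}{641029} = \frac{195735467848}{382334695731}$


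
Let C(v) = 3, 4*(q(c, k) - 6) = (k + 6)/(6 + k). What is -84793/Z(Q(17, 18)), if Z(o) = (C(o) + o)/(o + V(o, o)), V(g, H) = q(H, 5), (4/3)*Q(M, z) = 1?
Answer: -2374204/15 ≈ -1.5828e+5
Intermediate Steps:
Q(M, z) = ¾ (Q(M, z) = (¾)*1 = ¾)
q(c, k) = 25/4 (q(c, k) = 6 + ((k + 6)/(6 + k))/4 = 6 + ((6 + k)/(6 + k))/4 = 6 + (¼)*1 = 6 + ¼ = 25/4)
V(g, H) = 25/4
Z(o) = (3 + o)/(25/4 + o) (Z(o) = (3 + o)/(o + 25/4) = (3 + o)/(25/4 + o))
-84793/Z(Q(17, 18)) = -84793*(25 + 4*(¾))/(4*(3 + ¾)) = -84793/(4*(15/4)/(25 + 3)) = -84793/(4*(15/4)/28) = -84793/(4*(1/28)*(15/4)) = -84793/15/28 = -84793*28/15 = -2374204/15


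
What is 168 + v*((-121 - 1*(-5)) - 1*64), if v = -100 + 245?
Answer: -25932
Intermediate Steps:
v = 145
168 + v*((-121 - 1*(-5)) - 1*64) = 168 + 145*((-121 - 1*(-5)) - 1*64) = 168 + 145*((-121 + 5) - 64) = 168 + 145*(-116 - 64) = 168 + 145*(-180) = 168 - 26100 = -25932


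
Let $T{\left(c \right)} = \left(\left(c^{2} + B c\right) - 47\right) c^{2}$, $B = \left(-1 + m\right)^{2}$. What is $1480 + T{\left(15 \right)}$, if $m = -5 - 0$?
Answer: $163030$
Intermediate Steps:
$m = -5$ ($m = -5 + 0 = -5$)
$B = 36$ ($B = \left(-1 - 5\right)^{2} = \left(-6\right)^{2} = 36$)
$T{\left(c \right)} = c^{2} \left(-47 + c^{2} + 36 c\right)$ ($T{\left(c \right)} = \left(\left(c^{2} + 36 c\right) - 47\right) c^{2} = \left(-47 + c^{2} + 36 c\right) c^{2} = c^{2} \left(-47 + c^{2} + 36 c\right)$)
$1480 + T{\left(15 \right)} = 1480 + 15^{2} \left(-47 + 15^{2} + 36 \cdot 15\right) = 1480 + 225 \left(-47 + 225 + 540\right) = 1480 + 225 \cdot 718 = 1480 + 161550 = 163030$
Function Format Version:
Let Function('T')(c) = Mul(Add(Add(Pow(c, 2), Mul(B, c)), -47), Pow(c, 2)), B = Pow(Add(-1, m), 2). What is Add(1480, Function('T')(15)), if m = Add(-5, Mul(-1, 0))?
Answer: 163030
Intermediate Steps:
m = -5 (m = Add(-5, 0) = -5)
B = 36 (B = Pow(Add(-1, -5), 2) = Pow(-6, 2) = 36)
Function('T')(c) = Mul(Pow(c, 2), Add(-47, Pow(c, 2), Mul(36, c))) (Function('T')(c) = Mul(Add(Add(Pow(c, 2), Mul(36, c)), -47), Pow(c, 2)) = Mul(Add(-47, Pow(c, 2), Mul(36, c)), Pow(c, 2)) = Mul(Pow(c, 2), Add(-47, Pow(c, 2), Mul(36, c))))
Add(1480, Function('T')(15)) = Add(1480, Mul(Pow(15, 2), Add(-47, Pow(15, 2), Mul(36, 15)))) = Add(1480, Mul(225, Add(-47, 225, 540))) = Add(1480, Mul(225, 718)) = Add(1480, 161550) = 163030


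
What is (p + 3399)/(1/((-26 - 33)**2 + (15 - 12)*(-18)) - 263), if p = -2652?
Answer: -2559969/901300 ≈ -2.8403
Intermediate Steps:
(p + 3399)/(1/((-26 - 33)**2 + (15 - 12)*(-18)) - 263) = (-2652 + 3399)/(1/((-26 - 33)**2 + (15 - 12)*(-18)) - 263) = 747/(1/((-59)**2 + 3*(-18)) - 263) = 747/(1/(3481 - 54) - 263) = 747/(1/3427 - 263) = 747/(-901300/3427) = 747*(-3427/901300) = -2559969/901300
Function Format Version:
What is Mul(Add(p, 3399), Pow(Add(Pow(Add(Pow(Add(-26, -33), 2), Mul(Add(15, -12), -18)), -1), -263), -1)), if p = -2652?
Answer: Rational(-2559969, 901300) ≈ -2.8403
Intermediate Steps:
Mul(Add(p, 3399), Pow(Add(Pow(Add(Pow(Add(-26, -33), 2), Mul(Add(15, -12), -18)), -1), -263), -1)) = Mul(Add(-2652, 3399), Pow(Add(Pow(Add(Pow(Add(-26, -33), 2), Mul(Add(15, -12), -18)), -1), -263), -1)) = Mul(747, Pow(Add(Pow(Add(Pow(-59, 2), Mul(3, -18)), -1), -263), -1)) = Mul(747, Pow(Add(Pow(Add(3481, -54), -1), -263), -1)) = Mul(747, Pow(Add(Pow(3427, -1), -263), -1)) = Mul(747, Pow(Add(Rational(1, 3427), -263), -1)) = Mul(747, Pow(Rational(-901300, 3427), -1)) = Mul(747, Rational(-3427, 901300)) = Rational(-2559969, 901300)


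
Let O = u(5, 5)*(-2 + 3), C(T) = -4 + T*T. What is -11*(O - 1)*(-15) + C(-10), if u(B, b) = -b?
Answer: -894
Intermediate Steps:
C(T) = -4 + T**2
O = -5 (O = (-1*5)*(-2 + 3) = -5*1 = -5)
-11*(O - 1)*(-15) + C(-10) = -11*(-5 - 1)*(-15) + (-4 + (-10)**2) = -11*(-6)*(-15) + (-4 + 100) = 66*(-15) + 96 = -990 + 96 = -894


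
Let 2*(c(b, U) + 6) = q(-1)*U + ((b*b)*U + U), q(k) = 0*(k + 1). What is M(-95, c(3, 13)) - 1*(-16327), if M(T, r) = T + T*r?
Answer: 10627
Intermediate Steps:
q(k) = 0 (q(k) = 0*(1 + k) = 0)
c(b, U) = -6 + U/2 + U*b**2/2 (c(b, U) = -6 + (0*U + ((b*b)*U + U))/2 = -6 + (0 + (b**2*U + U))/2 = -6 + (0 + (U*b**2 + U))/2 = -6 + (0 + (U + U*b**2))/2 = -6 + (U + U*b**2)/2 = -6 + (U/2 + U*b**2/2) = -6 + U/2 + U*b**2/2)
M(-95, c(3, 13)) - 1*(-16327) = -95*(1 + (-6 + (1/2)*13 + (1/2)*13*3**2)) - 1*(-16327) = -95*(1 + (-6 + 13/2 + (1/2)*13*9)) + 16327 = -95*(1 + (-6 + 13/2 + 117/2)) + 16327 = -95*(1 + 59) + 16327 = -95*60 + 16327 = -5700 + 16327 = 10627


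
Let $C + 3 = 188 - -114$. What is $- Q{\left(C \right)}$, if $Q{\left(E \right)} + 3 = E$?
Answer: $-296$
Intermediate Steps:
$C = 299$ ($C = -3 + \left(188 - -114\right) = -3 + \left(188 + 114\right) = -3 + 302 = 299$)
$Q{\left(E \right)} = -3 + E$
$- Q{\left(C \right)} = - (-3 + 299) = \left(-1\right) 296 = -296$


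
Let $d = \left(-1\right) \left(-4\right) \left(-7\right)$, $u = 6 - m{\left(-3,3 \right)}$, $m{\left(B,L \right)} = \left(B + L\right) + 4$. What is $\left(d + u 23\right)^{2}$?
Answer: $324$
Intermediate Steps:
$m{\left(B,L \right)} = 4 + B + L$
$u = 2$ ($u = 6 - \left(4 - 3 + 3\right) = 6 - 4 = 2$)
$d = -28$ ($d = 4 \left(-7\right) = -28$)
$\left(d + u 23\right)^{2} = \left(-28 + 2 \cdot 23\right)^{2} = \left(-28 + 46\right)^{2} = 18^{2} = 324$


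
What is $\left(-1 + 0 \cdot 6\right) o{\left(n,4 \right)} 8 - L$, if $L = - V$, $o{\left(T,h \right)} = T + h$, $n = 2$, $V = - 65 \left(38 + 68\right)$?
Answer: $-6938$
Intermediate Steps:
$V = -6890$ ($V = \left(-65\right) 106 = -6890$)
$L = 6890$ ($L = \left(-1\right) \left(-6890\right) = 6890$)
$\left(-1 + 0 \cdot 6\right) o{\left(n,4 \right)} 8 - L = \left(-1 + 0 \cdot 6\right) \left(2 + 4\right) 8 - 6890 = \left(-1 + 0\right) 6 \cdot 8 - 6890 = \left(-1\right) 6 \cdot 8 - 6890 = \left(-6\right) 8 - 6890 = -48 - 6890 = -6938$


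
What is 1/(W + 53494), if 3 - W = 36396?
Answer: 1/17101 ≈ 5.8476e-5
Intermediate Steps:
W = -36393 (W = 3 - 1*36396 = 3 - 36396 = -36393)
1/(W + 53494) = 1/(-36393 + 53494) = 1/17101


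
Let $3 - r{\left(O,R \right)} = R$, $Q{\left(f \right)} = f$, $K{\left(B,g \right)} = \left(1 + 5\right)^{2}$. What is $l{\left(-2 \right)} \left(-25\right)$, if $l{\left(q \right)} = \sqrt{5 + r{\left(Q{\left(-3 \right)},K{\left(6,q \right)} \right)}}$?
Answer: $- 50 i \sqrt{7} \approx - 132.29 i$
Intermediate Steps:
$K{\left(B,g \right)} = 36$ ($K{\left(B,g \right)} = 6^{2} = 36$)
$r{\left(O,R \right)} = 3 - R$
$l{\left(q \right)} = 2 i \sqrt{7}$ ($l{\left(q \right)} = \sqrt{5 + \left(3 - 36\right)} = \sqrt{5 - 33} = \sqrt{-28} = 2 i \sqrt{7}$)
$l{\left(-2 \right)} \left(-25\right) = 2 i \sqrt{7} \left(-25\right) = - 50 i \sqrt{7}$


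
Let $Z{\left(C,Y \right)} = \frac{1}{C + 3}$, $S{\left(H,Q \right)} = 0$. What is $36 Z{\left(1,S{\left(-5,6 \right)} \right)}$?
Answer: $9$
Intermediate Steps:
$Z{\left(C,Y \right)} = \frac{1}{3 + C}$
$36 Z{\left(1,S{\left(-5,6 \right)} \right)} = \frac{36}{3 + 1} = \frac{36}{4} = 36 \cdot \frac{1}{4} = 9$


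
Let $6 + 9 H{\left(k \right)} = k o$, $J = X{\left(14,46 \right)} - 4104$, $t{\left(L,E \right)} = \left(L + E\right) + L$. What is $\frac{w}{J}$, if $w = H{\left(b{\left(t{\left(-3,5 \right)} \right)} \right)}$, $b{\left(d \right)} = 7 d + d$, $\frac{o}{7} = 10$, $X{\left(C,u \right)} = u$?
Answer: $\frac{283}{18261} \approx 0.015498$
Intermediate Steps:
$t{\left(L,E \right)} = E + 2 L$ ($t{\left(L,E \right)} = \left(E + L\right) + L = E + 2 L$)
$o = 70$ ($o = 7 \cdot 10 = 70$)
$b{\left(d \right)} = 8 d$
$J = -4058$ ($J = 46 - 4104 = -4058$)
$H{\left(k \right)} = - \frac{2}{3} + \frac{70 k}{9}$ ($H{\left(k \right)} = - \frac{2}{3} + \frac{k 70}{9} = - \frac{2}{3} + \frac{70 k}{9}$)
$w = - \frac{566}{9}$ ($w = - \frac{2}{3} + \frac{70 \cdot 8 \left(5 + 2 \left(-3\right)\right)}{9} = - \frac{2}{3} + \frac{70 \cdot 8 \left(5 - 6\right)}{9} = - \frac{2}{3} + \frac{70 \cdot 8 \left(-1\right)}{9} = - \frac{2}{3} + \frac{70}{9} \left(-8\right) = - \frac{2}{3} - \frac{560}{9} = - \frac{566}{9} \approx -62.889$)
$\frac{w}{J} = - \frac{566}{9 \left(-4058\right)} = \left(- \frac{566}{9}\right) \left(- \frac{1}{4058}\right) = \frac{283}{18261}$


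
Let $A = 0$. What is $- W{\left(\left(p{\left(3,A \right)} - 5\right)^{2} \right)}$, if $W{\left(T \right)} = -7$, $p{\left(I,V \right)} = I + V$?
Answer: $7$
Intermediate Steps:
$- W{\left(\left(p{\left(3,A \right)} - 5\right)^{2} \right)} = \left(-1\right) \left(-7\right) = 7$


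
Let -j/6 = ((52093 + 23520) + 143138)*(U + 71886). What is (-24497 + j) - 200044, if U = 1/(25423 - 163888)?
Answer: -1451590609589111/15385 ≈ -9.4351e+10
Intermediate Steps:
U = -1/138465 (U = 1/(-138465) = -1/138465 ≈ -7.2220e-6)
j = -1451587155025826/15385 (j = -6*((52093 + 23520) + 143138)*(-1/138465 + 71886) = -6*(75613 + 143138)*9953694989/138465 = -1312506*9953694989/138465 = -6*725793577512913/46155 = -1451587155025826/15385 ≈ -9.4351e+10)
(-24497 + j) - 200044 = (-24497 - 1451587155025826/15385) - 200044 = -1451587531912171/15385 - 200044 = -1451590609589111/15385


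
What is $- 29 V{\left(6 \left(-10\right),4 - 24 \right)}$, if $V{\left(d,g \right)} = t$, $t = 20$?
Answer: $-580$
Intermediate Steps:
$V{\left(d,g \right)} = 20$
$- 29 V{\left(6 \left(-10\right),4 - 24 \right)} = \left(-29\right) 20 = -580$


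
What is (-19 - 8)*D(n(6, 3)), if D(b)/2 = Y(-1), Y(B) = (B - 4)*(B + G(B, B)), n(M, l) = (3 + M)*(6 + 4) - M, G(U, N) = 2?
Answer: 270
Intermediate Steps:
n(M, l) = 30 + 9*M (n(M, l) = (3 + M)*10 - M = (30 + 10*M) - M = 30 + 9*M)
Y(B) = (-4 + B)*(2 + B) (Y(B) = (B - 4)*(B + 2) = (-4 + B)*(2 + B))
D(b) = -10 (D(b) = 2*(-8 + (-1)² - 2*(-1)) = 2*(-8 + 1 + 2) = 2*(-5) = -10)
(-19 - 8)*D(n(6, 3)) = (-19 - 8)*(-10) = -27*(-10) = 270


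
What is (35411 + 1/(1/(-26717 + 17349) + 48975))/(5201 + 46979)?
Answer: 16246488869757/23940069151820 ≈ 0.67863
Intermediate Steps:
(35411 + 1/(1/(-26717 + 17349) + 48975))/(5201 + 46979) = (35411 + 1/(1/(-9368) + 48975))/52180 = (35411 + 1/(-1/9368 + 48975))*(1/52180) = (35411 + 1/(458797799/9368))*(1/52180) = (35411 + 9368/458797799)*(1/52180) = (16246488869757/458797799)*(1/52180) = 16246488869757/23940069151820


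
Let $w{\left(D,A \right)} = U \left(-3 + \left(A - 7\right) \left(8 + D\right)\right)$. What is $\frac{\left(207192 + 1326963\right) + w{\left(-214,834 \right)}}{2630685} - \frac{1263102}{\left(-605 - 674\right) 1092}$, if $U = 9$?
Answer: $\frac{36933762067}{40824372862} \approx 0.9047$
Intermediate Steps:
$w{\left(D,A \right)} = -27 + 9 \left(-7 + A\right) \left(8 + D\right)$ ($w{\left(D,A \right)} = 9 \left(-3 + \left(A - 7\right) \left(8 + D\right)\right) = 9 \left(-3 + \left(-7 + A\right) \left(8 + D\right)\right) = -27 + 9 \left(-7 + A\right) \left(8 + D\right)$)
$\frac{\left(207192 + 1326963\right) + w{\left(-214,834 \right)}}{2630685} - \frac{1263102}{\left(-605 - 674\right) 1092} = \frac{\left(207192 + 1326963\right) + \left(-531 - -13482 + 72 \cdot 834 + 9 \cdot 834 \left(-214\right)\right)}{2630685} - \frac{1263102}{\left(-605 - 674\right) 1092} = \left(1534155 + \left(-531 + 13482 + 60048 - 1606284\right)\right) \frac{1}{2630685} - \frac{1263102}{\left(-1279\right) 1092} = \left(1534155 - 1533285\right) \frac{1}{2630685} - \frac{1263102}{-1396668} = 870 \cdot \frac{1}{2630685} - - \frac{210517}{232778} = \frac{58}{175379} + \frac{210517}{232778} = \frac{36933762067}{40824372862}$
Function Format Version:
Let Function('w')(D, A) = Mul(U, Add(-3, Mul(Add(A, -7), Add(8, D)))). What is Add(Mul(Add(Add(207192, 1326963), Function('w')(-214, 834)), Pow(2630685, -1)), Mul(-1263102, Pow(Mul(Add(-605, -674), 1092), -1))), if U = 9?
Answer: Rational(36933762067, 40824372862) ≈ 0.90470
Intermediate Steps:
Function('w')(D, A) = Add(-27, Mul(9, Add(-7, A), Add(8, D))) (Function('w')(D, A) = Mul(9, Add(-3, Mul(Add(A, -7), Add(8, D)))) = Mul(9, Add(-3, Mul(Add(-7, A), Add(8, D)))) = Add(-27, Mul(9, Add(-7, A), Add(8, D))))
Add(Mul(Add(Add(207192, 1326963), Function('w')(-214, 834)), Pow(2630685, -1)), Mul(-1263102, Pow(Mul(Add(-605, -674), 1092), -1))) = Add(Mul(Add(Add(207192, 1326963), Add(-531, Mul(-63, -214), Mul(72, 834), Mul(9, 834, -214))), Pow(2630685, -1)), Mul(-1263102, Pow(Mul(Add(-605, -674), 1092), -1))) = Add(Mul(Add(1534155, Add(-531, 13482, 60048, -1606284)), Rational(1, 2630685)), Mul(-1263102, Pow(Mul(-1279, 1092), -1))) = Add(Mul(Add(1534155, -1533285), Rational(1, 2630685)), Mul(-1263102, Pow(-1396668, -1))) = Add(Mul(870, Rational(1, 2630685)), Mul(-1263102, Rational(-1, 1396668))) = Add(Rational(58, 175379), Rational(210517, 232778)) = Rational(36933762067, 40824372862)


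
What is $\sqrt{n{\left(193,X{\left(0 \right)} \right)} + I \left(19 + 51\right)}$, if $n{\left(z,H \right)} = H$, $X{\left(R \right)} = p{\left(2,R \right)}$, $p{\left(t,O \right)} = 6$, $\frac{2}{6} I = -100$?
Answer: $i \sqrt{20994} \approx 144.89 i$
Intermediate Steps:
$I = -300$ ($I = 3 \left(-100\right) = -300$)
$X{\left(R \right)} = 6$
$\sqrt{n{\left(193,X{\left(0 \right)} \right)} + I \left(19 + 51\right)} = \sqrt{6 - 300 \left(19 + 51\right)} = \sqrt{6 - 21000} = \sqrt{-20994} = i \sqrt{20994}$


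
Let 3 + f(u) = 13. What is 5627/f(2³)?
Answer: 5627/10 ≈ 562.70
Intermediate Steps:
f(u) = 10 (f(u) = -3 + 13 = 10)
5627/f(2³) = 5627/10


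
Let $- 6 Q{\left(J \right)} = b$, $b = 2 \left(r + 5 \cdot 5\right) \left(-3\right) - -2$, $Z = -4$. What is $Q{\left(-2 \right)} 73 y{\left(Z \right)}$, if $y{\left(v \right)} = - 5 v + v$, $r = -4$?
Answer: $\frac{72416}{3} \approx 24139.0$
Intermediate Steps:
$y{\left(v \right)} = - 4 v$
$b = -124$ ($b = 2 \left(-4 + 5 \cdot 5\right) \left(-3\right) - -2 = 2 \left(-4 + 25\right) \left(-3\right) + 2 = 2 \cdot 21 \left(-3\right) + 2 = 42 \left(-3\right) + 2 = -126 + 2 = -124$)
$Q{\left(J \right)} = \frac{62}{3}$ ($Q{\left(J \right)} = \left(- \frac{1}{6}\right) \left(-124\right) = \frac{62}{3}$)
$Q{\left(-2 \right)} 73 y{\left(Z \right)} = \frac{62}{3} \cdot 73 \left(\left(-4\right) \left(-4\right)\right) = \frac{4526}{3} \cdot 16 = \frac{72416}{3}$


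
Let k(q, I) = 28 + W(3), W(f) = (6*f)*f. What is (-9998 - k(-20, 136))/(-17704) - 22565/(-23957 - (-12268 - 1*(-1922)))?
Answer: 67086205/30121143 ≈ 2.2272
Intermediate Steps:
W(f) = 6*f**2
k(q, I) = 82 (k(q, I) = 28 + 6*3**2 = 28 + 6*9 = 28 + 54 = 82)
(-9998 - k(-20, 136))/(-17704) - 22565/(-23957 - (-12268 - 1*(-1922))) = (-9998 - 1*82)/(-17704) - 22565/(-23957 - (-12268 - 1*(-1922))) = (-9998 - 82)*(-1/17704) - 22565/(-23957 - (-12268 + 1922)) = -10080*(-1/17704) - 22565/(-23957 - 1*(-10346)) = 1260/2213 - 22565/(-23957 + 10346) = 1260/2213 - 22565/(-13611) = 1260/2213 - 22565*(-1/13611) = 1260/2213 + 22565/13611 = 67086205/30121143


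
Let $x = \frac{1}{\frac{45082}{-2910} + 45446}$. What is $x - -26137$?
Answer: $\frac{1727692005748}{66101389} \approx 26137.0$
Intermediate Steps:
$x = \frac{1455}{66101389}$ ($x = \frac{1}{45082 \left(- \frac{1}{2910}\right) + 45446} = \frac{1}{- \frac{22541}{1455} + 45446} = \frac{1}{\frac{66101389}{1455}} = \frac{1455}{66101389} \approx 2.2012 \cdot 10^{-5}$)
$x - -26137 = \frac{1455}{66101389} - -26137 = \frac{1455}{66101389} + 26137 = \frac{1727692005748}{66101389}$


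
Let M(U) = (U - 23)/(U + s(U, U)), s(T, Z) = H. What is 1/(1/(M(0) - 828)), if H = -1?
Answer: -805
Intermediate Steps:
s(T, Z) = -1
M(U) = (-23 + U)/(-1 + U) (M(U) = (U - 23)/(U - 1) = (-23 + U)/(-1 + U))
1/(1/(M(0) - 828)) = 1/(1/((-23 + 0)/(-1 + 0) - 828)) = 1/(1/(-23/(-1) - 828)) = 1/(1/(-1*(-23) - 828)) = 1/(1/(23 - 828)) = 1/(1/(-805)) = 1/(-1/805) = -805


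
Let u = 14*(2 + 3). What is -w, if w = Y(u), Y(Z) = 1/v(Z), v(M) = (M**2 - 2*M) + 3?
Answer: -1/4763 ≈ -0.00020995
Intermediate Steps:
u = 70 (u = 14*5 = 70)
v(M) = 3 + M**2 - 2*M
Y(Z) = 1/(3 + Z**2 - 2*Z)
w = 1/4763 (w = 1/(3 + 70**2 - 2*70) = 1/(3 + 4900 - 140) = 1/4763 ≈ 0.00020995)
-w = -1*1/4763 = -1/4763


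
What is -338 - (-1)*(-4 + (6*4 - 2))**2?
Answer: -14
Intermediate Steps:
-338 - (-1)*(-4 + (6*4 - 2))**2 = -338 - (-1)*(-4 + (24 - 2))**2 = -338 - (-1)*(-4 + 22)**2 = -338 - (-1)*18**2 = -338 - (-1)*324 = -338 - 1*(-324) = -338 + 324 = -14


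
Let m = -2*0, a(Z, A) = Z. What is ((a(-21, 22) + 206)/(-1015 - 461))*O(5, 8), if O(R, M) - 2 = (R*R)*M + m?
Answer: -18685/738 ≈ -25.318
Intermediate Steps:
m = 0
O(R, M) = 2 + M*R² (O(R, M) = 2 + ((R*R)*M + 0) = 2 + (R²*M + 0) = 2 + (M*R² + 0) = 2 + M*R²)
((a(-21, 22) + 206)/(-1015 - 461))*O(5, 8) = ((-21 + 206)/(-1015 - 461))*(2 + 8*5²) = (185/(-1476))*(2 + 8*25) = (185*(-1/1476))*(2 + 200) = -185/1476*202 = -18685/738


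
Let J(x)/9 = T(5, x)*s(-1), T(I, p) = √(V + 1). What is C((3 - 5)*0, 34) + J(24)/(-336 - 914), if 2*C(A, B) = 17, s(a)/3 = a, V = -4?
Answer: 17/2 + 27*I*√3/1250 ≈ 8.5 + 0.037412*I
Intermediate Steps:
s(a) = 3*a
C(A, B) = 17/2 (C(A, B) = (½)*17 = 17/2)
T(I, p) = I*√3 (T(I, p) = √(-4 + 1) = √(-3) = I*√3)
J(x) = -27*I*√3 (J(x) = 9*((I*√3)*(3*(-1))) = 9*((I*√3)*(-3)) = 9*(-3*I*√3) = -27*I*√3)
C((3 - 5)*0, 34) + J(24)/(-336 - 914) = 17/2 + (-27*I*√3)/(-336 - 914) = 17/2 + (-27*I*√3)/(-1250) = 17/2 - (-27)*I*√3/1250 = 17/2 + 27*I*√3/1250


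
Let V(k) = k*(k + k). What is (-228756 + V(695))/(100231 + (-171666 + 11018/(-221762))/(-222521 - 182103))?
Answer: 33078779172768736/4496894250178119 ≈ 7.3559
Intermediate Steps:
V(k) = 2*k² (V(k) = k*(2*k) = 2*k²)
(-228756 + V(695))/(100231 + (-171666 + 11018/(-221762))/(-222521 - 182103)) = (-228756 + 2*695²)/(100231 + (-171666 + 11018/(-221762))/(-222521 - 182103)) = (-228756 + 2*483025)/(100231 + (-171666 + 11018*(-1/221762))/(-404624)) = (-228756 + 966050)/(100231 + (-171666 - 5509/110881)*(-1/404624)) = 737294/(100231 - 19034503255/110881*(-1/404624)) = 737294/(100231 + 19034503255/44865113744) = 737294/(4496894250178119/44865113744) = 737294*(44865113744/4496894250178119) = 33078779172768736/4496894250178119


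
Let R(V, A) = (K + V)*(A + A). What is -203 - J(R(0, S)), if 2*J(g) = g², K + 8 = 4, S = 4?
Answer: -715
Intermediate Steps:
K = -4 (K = -8 + 4 = -4)
R(V, A) = 2*A*(-4 + V) (R(V, A) = (-4 + V)*(A + A) = (-4 + V)*(2*A) = 2*A*(-4 + V))
J(g) = g²/2
-203 - J(R(0, S)) = -203 - (2*4*(-4 + 0))²/2 = -203 - (2*4*(-4))²/2 = -203 - (-32)²/2 = -203 - 1024/2 = -203 - 1*512 = -203 - 512 = -715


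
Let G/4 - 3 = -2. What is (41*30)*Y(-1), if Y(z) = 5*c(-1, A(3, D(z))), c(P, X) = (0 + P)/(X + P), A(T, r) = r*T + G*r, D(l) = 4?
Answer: -2050/9 ≈ -227.78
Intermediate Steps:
G = 4 (G = 12 + 4*(-2) = 12 - 8 = 4)
A(T, r) = 4*r + T*r (A(T, r) = r*T + 4*r = T*r + 4*r = 4*r + T*r)
c(P, X) = P/(P + X)
Y(z) = -5/27 (Y(z) = 5*(-1/(-1 + 4*(4 + 3))) = 5*(-1/(-1 + 4*7)) = 5*(-1/(-1 + 28)) = 5*(-1/27) = -5/27)
(41*30)*Y(-1) = (41*30)*(-5/27) = 1230*(-5/27) = -2050/9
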